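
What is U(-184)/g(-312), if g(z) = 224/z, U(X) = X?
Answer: 1794/7 ≈ 256.29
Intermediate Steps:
U(-184)/g(-312) = -184/(224/(-312)) = -184/(224*(-1/312)) = -184/(-28/39) = -184*(-39/28) = 1794/7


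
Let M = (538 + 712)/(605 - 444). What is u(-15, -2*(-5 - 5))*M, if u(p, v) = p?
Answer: -18750/161 ≈ -116.46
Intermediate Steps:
M = 1250/161 ≈ 7.7640
u(-15, -2*(-5 - 5))*M = -15*1250/161 = -18750/161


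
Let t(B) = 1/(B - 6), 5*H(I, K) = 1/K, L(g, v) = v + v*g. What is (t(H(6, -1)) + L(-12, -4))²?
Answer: 1846881/961 ≈ 1921.8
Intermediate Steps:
L(g, v) = v + g*v
H(I, K) = 1/(5*K)
t(B) = 1/(-6 + B)
(t(H(6, -1)) + L(-12, -4))² = (1/(-6 + (⅕)/(-1)) - 4*(1 - 12))² = (1/(-6 + (⅕)*(-1)) - 4*(-11))² = (1/(-6 - ⅕) + 44)² = (1/(-31/5) + 44)² = (-5/31 + 44)² = (1359/31)² = 1846881/961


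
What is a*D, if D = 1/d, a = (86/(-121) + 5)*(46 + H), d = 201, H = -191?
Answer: -25085/8107 ≈ -3.0942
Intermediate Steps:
a = -75255/121 (a = (86/(-121) + 5)*(46 - 191) = (86*(-1/121) + 5)*(-145) = (-86/121 + 5)*(-145) = (519/121)*(-145) = -75255/121 ≈ -621.94)
D = 1/201 ≈ 0.0049751
a*D = -75255/121*1/201 = -25085/8107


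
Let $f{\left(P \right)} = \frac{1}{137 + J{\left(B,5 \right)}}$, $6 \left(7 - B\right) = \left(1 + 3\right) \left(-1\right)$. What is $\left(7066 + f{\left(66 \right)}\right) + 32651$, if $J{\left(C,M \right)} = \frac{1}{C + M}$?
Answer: $\frac{206885891}{5209} \approx 39717.0$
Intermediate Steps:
$B = \frac{23}{3}$ ($B = 7 - \frac{\left(1 + 3\right) \left(-1\right)}{6} = 7 - \frac{4 \left(-1\right)}{6} = 7 - - \frac{2}{3} = 7 + \frac{2}{3} = \frac{23}{3} \approx 7.6667$)
$f{\left(P \right)} = \frac{38}{5209}$ ($f{\left(P \right)} = \frac{1}{137 + \frac{1}{\frac{23}{3} + 5}} = \frac{1}{137 + \frac{1}{\frac{38}{3}}} = \frac{1}{137 + \frac{3}{38}} = \frac{1}{\frac{5209}{38}} = \frac{38}{5209}$)
$\left(7066 + f{\left(66 \right)}\right) + 32651 = \left(7066 + \frac{38}{5209}\right) + 32651 = \frac{36806832}{5209} + 32651 = \frac{206885891}{5209}$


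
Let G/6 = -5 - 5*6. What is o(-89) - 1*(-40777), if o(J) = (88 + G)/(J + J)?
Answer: 3629214/89 ≈ 40778.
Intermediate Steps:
G = -210 (G = 6*(-5 - 5*6) = 6*(-5 - 30) = 6*(-35) = -210)
o(J) = -61/J (o(J) = (88 - 210)/(J + J) = -122*1/(2*J) = -61/J)
o(-89) - 1*(-40777) = -61/(-89) - 1*(-40777) = -61*(-1/89) + 40777 = 61/89 + 40777 = 3629214/89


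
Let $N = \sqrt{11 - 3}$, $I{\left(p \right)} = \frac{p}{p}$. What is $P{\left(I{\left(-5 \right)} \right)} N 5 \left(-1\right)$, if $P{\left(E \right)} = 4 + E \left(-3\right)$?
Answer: $- 10 \sqrt{2} \approx -14.142$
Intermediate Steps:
$I{\left(p \right)} = 1$
$P{\left(E \right)} = 4 - 3 E$
$N = 2 \sqrt{2}$ ($N = \sqrt{8} = 2 \sqrt{2} \approx 2.8284$)
$P{\left(I{\left(-5 \right)} \right)} N 5 \left(-1\right) = \left(4 - 3\right) 2 \sqrt{2} \cdot 5 \left(-1\right) = \left(4 - 3\right) 2 \sqrt{2} \left(-5\right) = 1 \cdot 2 \sqrt{2} \left(-5\right) = 2 \sqrt{2} \left(-5\right) = - 10 \sqrt{2}$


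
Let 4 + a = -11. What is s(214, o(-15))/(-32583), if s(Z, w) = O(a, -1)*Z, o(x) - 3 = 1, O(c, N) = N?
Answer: 214/32583 ≈ 0.0065678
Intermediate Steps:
a = -15 (a = -4 - 11 = -15)
o(x) = 4 (o(x) = 3 + 1 = 4)
s(Z, w) = -Z
s(214, o(-15))/(-32583) = -1*214/(-32583) = -214*(-1/32583) = 214/32583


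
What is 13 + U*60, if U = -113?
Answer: -6767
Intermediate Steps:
13 + U*60 = 13 - 113*60 = 13 - 6780 = -6767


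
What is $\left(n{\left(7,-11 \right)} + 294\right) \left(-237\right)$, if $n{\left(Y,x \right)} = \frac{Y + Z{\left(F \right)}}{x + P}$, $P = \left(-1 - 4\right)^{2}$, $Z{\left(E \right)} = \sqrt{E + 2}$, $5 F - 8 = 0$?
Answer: $- \frac{139593}{2} - \frac{711 \sqrt{10}}{70} \approx -69829.0$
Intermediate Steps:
$F = \frac{8}{5}$ ($F = \frac{8}{5} + \frac{1}{5} \cdot 0 = \frac{8}{5} + 0 = \frac{8}{5} \approx 1.6$)
$Z{\left(E \right)} = \sqrt{2 + E}$
$P = 25$ ($P = \left(-5\right)^{2} = 25$)
$n{\left(Y,x \right)} = \frac{Y + \frac{3 \sqrt{10}}{5}}{25 + x}$ ($n{\left(Y,x \right)} = \frac{Y + \sqrt{2 + \frac{8}{5}}}{x + 25} = \frac{Y + \sqrt{\frac{18}{5}}}{25 + x} = \frac{Y + \frac{3 \sqrt{10}}{5}}{25 + x}$)
$\left(n{\left(7,-11 \right)} + 294\right) \left(-237\right) = \left(\frac{7 + \frac{3 \sqrt{10}}{5}}{25 - 11} + 294\right) \left(-237\right) = \left(\frac{7 + \frac{3 \sqrt{10}}{5}}{14} + 294\right) \left(-237\right) = \left(\left(\frac{1}{2} + \frac{3 \sqrt{10}}{70}\right) + 294\right) \left(-237\right) = \left(\frac{589}{2} + \frac{3 \sqrt{10}}{70}\right) \left(-237\right) = - \frac{139593}{2} - \frac{711 \sqrt{10}}{70}$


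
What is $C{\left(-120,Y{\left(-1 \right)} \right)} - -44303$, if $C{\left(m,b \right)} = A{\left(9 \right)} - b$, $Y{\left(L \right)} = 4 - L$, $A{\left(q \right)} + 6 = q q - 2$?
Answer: $44371$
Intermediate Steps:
$A{\left(q \right)} = -8 + q^{2}$ ($A{\left(q \right)} = -6 + \left(q q - 2\right) = -6 + \left(q^{2} - 2\right) = -6 + \left(-2 + q^{2}\right) = -8 + q^{2}$)
$C{\left(m,b \right)} = 73 - b$ ($C{\left(m,b \right)} = \left(-8 + 9^{2}\right) - b = \left(-8 + 81\right) - b = 73 - b$)
$C{\left(-120,Y{\left(-1 \right)} \right)} - -44303 = \left(73 - \left(4 - -1\right)\right) - -44303 = \left(73 - \left(4 + 1\right)\right) + 44303 = \left(73 - 5\right) + 44303 = 68 + 44303 = 44371$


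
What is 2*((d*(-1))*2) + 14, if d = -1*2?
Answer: 22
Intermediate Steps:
d = -2
2*((d*(-1))*2) + 14 = 2*(-2*(-1)*2) + 14 = 2*(2*2) + 14 = 2*4 + 14 = 8 + 14 = 22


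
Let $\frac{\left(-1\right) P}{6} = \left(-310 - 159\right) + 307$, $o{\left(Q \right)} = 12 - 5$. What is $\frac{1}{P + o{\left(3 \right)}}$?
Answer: $\frac{1}{979} \approx 0.0010215$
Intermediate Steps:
$o{\left(Q \right)} = 7$ ($o{\left(Q \right)} = 12 - 5 = 7$)
$P = 972$ ($P = - 6 \left(\left(-310 - 159\right) + 307\right) = - 6 \left(-469 + 307\right) = \left(-6\right) \left(-162\right) = 972$)
$\frac{1}{P + o{\left(3 \right)}} = \frac{1}{972 + 7} = \frac{1}{979}$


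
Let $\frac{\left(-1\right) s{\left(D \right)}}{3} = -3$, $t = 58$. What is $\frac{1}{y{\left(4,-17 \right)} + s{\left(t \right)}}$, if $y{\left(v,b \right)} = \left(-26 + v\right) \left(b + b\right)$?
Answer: $\frac{1}{757} \approx 0.001321$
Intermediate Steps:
$s{\left(D \right)} = 9$ ($s{\left(D \right)} = \left(-3\right) \left(-3\right) = 9$)
$y{\left(v,b \right)} = 2 b \left(-26 + v\right)$ ($y{\left(v,b \right)} = \left(-26 + v\right) 2 b = 2 b \left(-26 + v\right)$)
$\frac{1}{y{\left(4,-17 \right)} + s{\left(t \right)}} = \frac{1}{2 \left(-17\right) \left(-26 + 4\right) + 9} = \frac{1}{2 \left(-17\right) \left(-22\right) + 9} = \frac{1}{748 + 9} = \frac{1}{757}$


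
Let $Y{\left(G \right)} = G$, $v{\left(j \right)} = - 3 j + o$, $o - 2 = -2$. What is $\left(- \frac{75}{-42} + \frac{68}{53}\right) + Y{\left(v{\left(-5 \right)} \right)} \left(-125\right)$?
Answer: $- \frac{1388973}{742} \approx -1871.9$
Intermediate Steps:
$o = 0$ ($o = 2 - 2 = 0$)
$v{\left(j \right)} = - 3 j$ ($v{\left(j \right)} = - 3 j + 0 = - 3 j$)
$\left(- \frac{75}{-42} + \frac{68}{53}\right) + Y{\left(v{\left(-5 \right)} \right)} \left(-125\right) = \left(- \frac{75}{-42} + \frac{68}{53}\right) + \left(-3\right) \left(-5\right) \left(-125\right) = \left(\left(-75\right) \left(- \frac{1}{42}\right) + 68 \cdot \frac{1}{53}\right) + 15 \left(-125\right) = \left(\frac{25}{14} + \frac{68}{53}\right) - 1875 = \frac{2277}{742} - 1875 = - \frac{1388973}{742}$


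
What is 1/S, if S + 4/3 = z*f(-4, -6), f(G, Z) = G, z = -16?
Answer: 3/188 ≈ 0.015957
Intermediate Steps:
S = 188/3 (S = -4/3 - 16*(-4) = -4/3 + 64 = 188/3 ≈ 62.667)
1/S = 1/(188/3) = 3/188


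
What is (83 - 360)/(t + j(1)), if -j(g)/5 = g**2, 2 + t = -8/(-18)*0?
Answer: 277/7 ≈ 39.571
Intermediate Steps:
t = -2 (t = -2 - 8/(-18)*0 = -2 - 8*(-1/18)*0 = -2 + (4/9)*0 = -2 + 0 = -2)
j(g) = -5*g**2
(83 - 360)/(t + j(1)) = (83 - 360)/(-2 - 5*1**2) = -277/(-2 - 5*1) = -277/(-2 - 5) = -277/(-7) = -277*(-1/7) = 277/7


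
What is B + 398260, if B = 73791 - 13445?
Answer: 458606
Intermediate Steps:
B = 60346
B + 398260 = 60346 + 398260 = 458606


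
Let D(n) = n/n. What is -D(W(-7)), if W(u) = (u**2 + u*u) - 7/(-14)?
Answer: -1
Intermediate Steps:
W(u) = 1/2 + 2*u**2 (W(u) = (u**2 + u**2) - 7*(-1/14) = 2*u**2 + 1/2 = 1/2 + 2*u**2)
D(n) = 1
-D(W(-7)) = -1*1 = -1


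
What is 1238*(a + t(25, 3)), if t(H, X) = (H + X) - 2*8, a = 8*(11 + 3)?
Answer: 153512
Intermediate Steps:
a = 112 (a = 8*14 = 112)
t(H, X) = -16 + H + X (t(H, X) = (H + X) - 16 = -16 + H + X)
1238*(a + t(25, 3)) = 1238*(112 + (-16 + 25 + 3)) = 1238*(112 + 12) = 1238*124 = 153512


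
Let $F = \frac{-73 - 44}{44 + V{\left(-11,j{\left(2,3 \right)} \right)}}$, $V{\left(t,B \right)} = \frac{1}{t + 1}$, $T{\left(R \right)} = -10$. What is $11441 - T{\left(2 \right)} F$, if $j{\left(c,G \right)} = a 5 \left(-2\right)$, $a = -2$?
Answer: $\frac{5010899}{439} \approx 11414.0$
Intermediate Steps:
$j{\left(c,G \right)} = 20$ ($j{\left(c,G \right)} = \left(-2\right) 5 \left(-2\right) = \left(-10\right) \left(-2\right) = 20$)
$V{\left(t,B \right)} = \frac{1}{1 + t}$
$F = - \frac{1170}{439}$ ($F = \frac{-73 - 44}{44 + \frac{1}{1 - 11}} = - \frac{117}{44 + \frac{1}{-10}} = - \frac{117}{44 - \frac{1}{10}} = - \frac{117}{\frac{439}{10}} = \left(-117\right) \frac{10}{439} = - \frac{1170}{439} \approx -2.6651$)
$11441 - T{\left(2 \right)} F = 11441 - \left(-10\right) \left(- \frac{1170}{439}\right) = 11441 - \frac{11700}{439} = \frac{5010899}{439}$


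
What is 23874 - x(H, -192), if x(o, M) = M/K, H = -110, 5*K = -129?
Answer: 1026262/43 ≈ 23867.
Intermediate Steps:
K = -129/5 (K = (1/5)*(-129) = -129/5 ≈ -25.800)
x(o, M) = -5*M/129 (x(o, M) = M/(-129/5) = M*(-5/129) = -5*M/129)
23874 - x(H, -192) = 23874 - (-5)*(-192)/129 = 23874 - 1*320/43 = 23874 - 320/43 = 1026262/43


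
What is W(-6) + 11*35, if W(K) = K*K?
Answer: 421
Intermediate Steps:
W(K) = K²
W(-6) + 11*35 = (-6)² + 11*35 = 36 + 385 = 421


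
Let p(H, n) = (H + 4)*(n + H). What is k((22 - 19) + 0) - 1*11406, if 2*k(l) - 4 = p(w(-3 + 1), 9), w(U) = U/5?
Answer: -284713/25 ≈ -11389.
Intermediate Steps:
w(U) = U/5 (w(U) = U*(1/5) = U/5)
p(H, n) = (4 + H)*(H + n)
k(l) = 437/25 (k(l) = 2 + (((-3 + 1)/5)**2 + 4*((-3 + 1)/5) + 4*9 + ((-3 + 1)/5)*9)/2 = 2 + (((1/5)*(-2))**2 + 4*((1/5)*(-2)) + 36 + ((1/5)*(-2))*9)/2 = 2 + ((-2/5)**2 + 4*(-2/5) + 36 - 2/5*9)/2 = 2 + (4/25 - 8/5 + 36 - 18/5)/2 = 2 + (1/2)*(774/25) = 2 + 387/25 = 437/25)
k((22 - 19) + 0) - 1*11406 = 437/25 - 1*11406 = 437/25 - 11406 = -284713/25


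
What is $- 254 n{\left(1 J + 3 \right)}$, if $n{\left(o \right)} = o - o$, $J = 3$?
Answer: $0$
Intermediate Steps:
$n{\left(o \right)} = 0$
$- 254 n{\left(1 J + 3 \right)} = \left(-254\right) 0 = 0$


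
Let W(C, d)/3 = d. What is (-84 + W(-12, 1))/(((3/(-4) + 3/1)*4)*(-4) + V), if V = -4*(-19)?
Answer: -81/40 ≈ -2.0250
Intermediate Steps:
W(C, d) = 3*d
V = 76
(-84 + W(-12, 1))/(((3/(-4) + 3/1)*4)*(-4) + V) = (-84 + 3*1)/(((3/(-4) + 3/1)*4)*(-4) + 76) = (-84 + 3)/(((3*(-1/4) + 3*1)*4)*(-4) + 76) = -81/(((-3/4 + 3)*4)*(-4) + 76) = -81/(((9/4)*4)*(-4) + 76) = -81/(9*(-4) + 76) = -81/(-36 + 76) = -81/40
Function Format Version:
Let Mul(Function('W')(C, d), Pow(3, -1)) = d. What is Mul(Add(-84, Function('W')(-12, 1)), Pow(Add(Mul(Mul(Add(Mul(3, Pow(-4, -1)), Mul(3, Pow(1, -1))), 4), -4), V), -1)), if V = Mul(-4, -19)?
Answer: Rational(-81, 40) ≈ -2.0250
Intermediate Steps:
Function('W')(C, d) = Mul(3, d)
V = 76
Mul(Add(-84, Function('W')(-12, 1)), Pow(Add(Mul(Mul(Add(Mul(3, Pow(-4, -1)), Mul(3, Pow(1, -1))), 4), -4), V), -1)) = Mul(Add(-84, Mul(3, 1)), Pow(Add(Mul(Mul(Add(Mul(3, Pow(-4, -1)), Mul(3, Pow(1, -1))), 4), -4), 76), -1)) = Mul(Add(-84, 3), Pow(Add(Mul(Mul(Add(Mul(3, Rational(-1, 4)), Mul(3, 1)), 4), -4), 76), -1)) = Mul(-81, Pow(Add(Mul(Mul(Add(Rational(-3, 4), 3), 4), -4), 76), -1)) = Mul(-81, Pow(Add(Mul(Mul(Rational(9, 4), 4), -4), 76), -1)) = Mul(-81, Pow(Add(Mul(9, -4), 76), -1)) = Mul(-81, Pow(Add(-36, 76), -1)) = Mul(-81, Pow(40, -1)) = Mul(-81, Rational(1, 40)) = Rational(-81, 40)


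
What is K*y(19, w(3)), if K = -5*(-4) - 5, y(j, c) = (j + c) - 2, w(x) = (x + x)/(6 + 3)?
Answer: 265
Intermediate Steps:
w(x) = 2*x/9 (w(x) = (2*x)/9 = (2*x)*(1/9) = 2*x/9)
y(j, c) = -2 + c + j (y(j, c) = (c + j) - 2 = -2 + c + j)
K = 15 (K = 20 - 5 = 15)
K*y(19, w(3)) = 15*(-2 + (2/9)*3 + 19) = 15*(-2 + 2/3 + 19) = 15*(53/3) = 265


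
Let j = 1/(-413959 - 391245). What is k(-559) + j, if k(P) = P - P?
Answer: -1/805204 ≈ -1.2419e-6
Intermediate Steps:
k(P) = 0
j = -1/805204 (j = 1/(-805204) = -1/805204 ≈ -1.2419e-6)
k(-559) + j = 0 - 1/805204 = -1/805204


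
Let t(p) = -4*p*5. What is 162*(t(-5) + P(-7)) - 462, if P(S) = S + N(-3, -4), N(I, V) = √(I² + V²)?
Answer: 15414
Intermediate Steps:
P(S) = 5 + S (P(S) = S + √((-3)² + (-4)²) = S + √(9 + 16) = S + √25 = S + 5 = 5 + S)
t(p) = -20*p
162*(t(-5) + P(-7)) - 462 = 162*(-20*(-5) + (5 - 7)) - 462 = 162*(100 - 2) - 462 = 162*98 - 462 = 15876 - 462 = 15414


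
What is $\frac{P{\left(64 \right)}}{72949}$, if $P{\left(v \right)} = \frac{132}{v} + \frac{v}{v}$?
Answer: $\frac{49}{1167184} \approx 4.1981 \cdot 10^{-5}$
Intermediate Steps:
$P{\left(v \right)} = 1 + \frac{132}{v}$ ($P{\left(v \right)} = \frac{132}{v} + 1 = 1 + \frac{132}{v}$)
$\frac{P{\left(64 \right)}}{72949} = \frac{\frac{1}{64} \left(132 + 64\right)}{72949} = \frac{1}{64} \cdot 196 \cdot \frac{1}{72949} = \frac{49}{16} \cdot \frac{1}{72949} = \frac{49}{1167184}$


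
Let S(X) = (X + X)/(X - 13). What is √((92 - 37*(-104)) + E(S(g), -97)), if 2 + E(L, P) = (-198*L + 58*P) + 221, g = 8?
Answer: 3*I*√2315/5 ≈ 28.869*I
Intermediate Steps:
S(X) = 2*X/(-13 + X) (S(X) = (2*X)/(-13 + X) = 2*X/(-13 + X))
E(L, P) = 219 - 198*L + 58*P (E(L, P) = -2 + ((-198*L + 58*P) + 221) = -2 + (221 - 198*L + 58*P) = 219 - 198*L + 58*P)
√((92 - 37*(-104)) + E(S(g), -97)) = √((92 - 37*(-104)) + (219 - 396*8/(-13 + 8) + 58*(-97))) = √((92 + 3848) + (219 - 396*8/(-5) - 5626)) = √(3940 + (219 - 396*8*(-1)/5 - 5626)) = √(3940 + (219 - 198*(-16/5) - 5626)) = √(3940 + (219 + 3168/5 - 5626)) = √(3940 - 23867/5) = √(-4167/5) = 3*I*√2315/5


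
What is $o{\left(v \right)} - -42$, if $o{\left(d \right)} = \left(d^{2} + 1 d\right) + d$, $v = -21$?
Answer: $441$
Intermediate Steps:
$o{\left(d \right)} = d^{2} + 2 d$ ($o{\left(d \right)} = \left(d^{2} + d\right) + d = \left(d + d^{2}\right) + d = d^{2} + 2 d$)
$o{\left(v \right)} - -42 = - 21 \left(2 - 21\right) - -42 = \left(-21\right) \left(-19\right) + 42 = 399 + 42 = 441$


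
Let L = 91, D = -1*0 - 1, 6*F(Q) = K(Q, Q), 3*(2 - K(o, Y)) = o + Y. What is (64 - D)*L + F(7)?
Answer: 53231/9 ≈ 5914.6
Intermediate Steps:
K(o, Y) = 2 - Y/3 - o/3 (K(o, Y) = 2 - (o + Y)/3 = 2 - (Y + o)/3 = 2 + (-Y/3 - o/3) = 2 - Y/3 - o/3)
F(Q) = ⅓ - Q/9 (F(Q) = (2 - Q/3 - Q/3)/6 = (2 - 2*Q/3)/6 = ⅓ - Q/9)
D = -1 (D = 0 - 1 = -1)
(64 - D)*L + F(7) = (64 - 1*(-1))*91 + (⅓ - ⅑*7) = (64 + 1)*91 + (⅓ - 7/9) = 65*91 - 4/9 = 5915 - 4/9 = 53231/9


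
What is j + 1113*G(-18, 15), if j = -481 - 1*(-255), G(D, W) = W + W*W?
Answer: 266894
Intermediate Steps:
G(D, W) = W + W**2
j = -226 (j = -481 + 255 = -226)
j + 1113*G(-18, 15) = -226 + 1113*(15*(1 + 15)) = -226 + 1113*(15*16) = -226 + 1113*240 = -226 + 267120 = 266894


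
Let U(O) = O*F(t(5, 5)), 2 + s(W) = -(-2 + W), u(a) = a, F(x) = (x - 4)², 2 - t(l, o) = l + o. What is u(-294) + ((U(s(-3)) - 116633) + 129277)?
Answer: 12782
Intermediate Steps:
t(l, o) = 2 - l - o (t(l, o) = 2 - (l + o) = 2 + (-l - o) = 2 - l - o)
F(x) = (-4 + x)²
s(W) = -W (s(W) = -2 - (-2 + W) = -2 + (2 - W) = -W)
U(O) = 144*O (U(O) = O*(-4 + (2 - 1*5 - 1*5))² = O*(-4 + (2 - 5 - 5))² = O*(-4 - 8)² = O*(-12)² = O*144 = 144*O)
u(-294) + ((U(s(-3)) - 116633) + 129277) = -294 + ((144*(-1*(-3)) - 116633) + 129277) = -294 + ((144*3 - 116633) + 129277) = -294 + ((432 - 116633) + 129277) = -294 + (-116201 + 129277) = -294 + 13076 = 12782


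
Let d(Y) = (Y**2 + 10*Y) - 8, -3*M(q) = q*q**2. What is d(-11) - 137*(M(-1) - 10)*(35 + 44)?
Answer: 313876/3 ≈ 1.0463e+5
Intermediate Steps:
M(q) = -q**3/3 (M(q) = -q*q**2/3 = -q**3/3)
d(Y) = -8 + Y**2 + 10*Y
d(-11) - 137*(M(-1) - 10)*(35 + 44) = (-8 + (-11)**2 + 10*(-11)) - 137*(-1/3*(-1)**3 - 10)*(35 + 44) = (-8 + 121 - 110) - 137*(-1/3*(-1) - 10)*79 = 3 - 137*(1/3 - 10)*79 = 3 - (-3973)*79/3 = 3 - 137*(-2291/3) = 3 + 313867/3 = 313876/3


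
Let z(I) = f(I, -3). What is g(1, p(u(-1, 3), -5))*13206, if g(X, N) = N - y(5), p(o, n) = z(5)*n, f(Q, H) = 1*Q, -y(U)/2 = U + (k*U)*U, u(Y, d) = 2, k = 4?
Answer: 2443110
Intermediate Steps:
y(U) = -8*U**2 - 2*U (y(U) = -2*(U + (4*U)*U) = -2*(U + 4*U**2) = -8*U**2 - 2*U)
f(Q, H) = Q
z(I) = I
p(o, n) = 5*n
g(X, N) = 210 + N (g(X, N) = N - (-2)*5*(1 + 4*5) = N - (-2)*5*(1 + 20) = N - (-2)*5*21 = N - 1*(-210) = N + 210 = 210 + N)
g(1, p(u(-1, 3), -5))*13206 = (210 + 5*(-5))*13206 = (210 - 25)*13206 = 185*13206 = 2443110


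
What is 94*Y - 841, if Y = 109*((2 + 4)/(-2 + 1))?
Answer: -62317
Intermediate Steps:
Y = -654 (Y = 109*(6/(-1)) = 109*(6*(-1)) = 109*(-6) = -654)
94*Y - 841 = 94*(-654) - 841 = -61476 - 841 = -62317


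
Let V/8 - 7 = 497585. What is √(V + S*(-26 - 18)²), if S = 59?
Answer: 4*√255935 ≈ 2023.6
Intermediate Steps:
V = 3980736 (V = 56 + 8*497585 = 56 + 3980680 = 3980736)
√(V + S*(-26 - 18)²) = √(3980736 + 59*(-26 - 18)²) = √(3980736 + 59*(-44)²) = √(3980736 + 59*1936) = √(3980736 + 114224) = √4094960 = 4*√255935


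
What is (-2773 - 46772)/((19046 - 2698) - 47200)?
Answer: 5505/3428 ≈ 1.6059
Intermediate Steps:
(-2773 - 46772)/((19046 - 2698) - 47200) = -49545/(16348 - 47200) = -49545/(-30852) = -49545*(-1/30852) = 5505/3428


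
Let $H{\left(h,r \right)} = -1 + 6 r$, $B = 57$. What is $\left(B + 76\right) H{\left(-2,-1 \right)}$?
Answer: $-931$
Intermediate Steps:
$\left(B + 76\right) H{\left(-2,-1 \right)} = \left(57 + 76\right) \left(-1 + 6 \left(-1\right)\right) = 133 \left(-1 - 6\right) = 133 \left(-7\right) = -931$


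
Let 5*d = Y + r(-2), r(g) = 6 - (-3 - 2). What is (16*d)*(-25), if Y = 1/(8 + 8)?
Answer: -885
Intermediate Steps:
r(g) = 11 (r(g) = 6 - 1*(-5) = 6 + 5 = 11)
Y = 1/16 ≈ 0.062500
d = 177/80 (d = (1/16 + 11)/5 = (1/5)*(177/16) = 177/80 ≈ 2.2125)
(16*d)*(-25) = (16*(177/80))*(-25) = (177/5)*(-25) = -885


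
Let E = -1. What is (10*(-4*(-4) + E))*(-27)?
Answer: -4050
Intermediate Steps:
(10*(-4*(-4) + E))*(-27) = (10*(-4*(-4) - 1))*(-27) = (10*(16 - 1))*(-27) = (10*15)*(-27) = 150*(-27) = -4050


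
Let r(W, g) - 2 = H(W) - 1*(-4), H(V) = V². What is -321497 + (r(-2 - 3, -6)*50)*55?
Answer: -236247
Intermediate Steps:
r(W, g) = 6 + W² (r(W, g) = 2 + (W² - 1*(-4)) = 2 + (W² + 4) = 2 + (4 + W²) = 6 + W²)
-321497 + (r(-2 - 3, -6)*50)*55 = -321497 + ((6 + (-2 - 3)²)*50)*55 = -321497 + ((6 + (-5)²)*50)*55 = -321497 + ((6 + 25)*50)*55 = -321497 + (31*50)*55 = -321497 + 1550*55 = -321497 + 85250 = -236247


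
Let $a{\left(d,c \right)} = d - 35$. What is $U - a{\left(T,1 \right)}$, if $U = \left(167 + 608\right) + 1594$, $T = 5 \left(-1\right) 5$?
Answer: $2429$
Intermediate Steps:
$T = -25$ ($T = \left(-5\right) 5 = -25$)
$U = 2369$ ($U = 775 + 1594 = 2369$)
$a{\left(d,c \right)} = -35 + d$ ($a{\left(d,c \right)} = d - 35 = -35 + d$)
$U - a{\left(T,1 \right)} = 2369 - \left(-35 - 25\right) = 2369 - -60 = 2369 + 60 = 2429$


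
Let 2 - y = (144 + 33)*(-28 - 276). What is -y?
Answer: -53810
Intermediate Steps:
y = 53810 (y = 2 - (144 + 33)*(-28 - 276) = 2 - 177*(-304) = 2 - 1*(-53808) = 2 + 53808 = 53810)
-y = -1*53810 = -53810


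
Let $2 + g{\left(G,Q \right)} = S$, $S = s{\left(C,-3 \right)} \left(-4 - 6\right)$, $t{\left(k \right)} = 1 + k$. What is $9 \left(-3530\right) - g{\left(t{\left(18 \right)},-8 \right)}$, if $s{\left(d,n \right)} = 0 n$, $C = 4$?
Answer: $-31768$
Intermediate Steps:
$s{\left(d,n \right)} = 0$
$S = 0$ ($S = 0 \left(-4 - 6\right) = 0 \left(-10\right) = 0$)
$g{\left(G,Q \right)} = -2$ ($g{\left(G,Q \right)} = -2 + 0 = -2$)
$9 \left(-3530\right) - g{\left(t{\left(18 \right)},-8 \right)} = 9 \left(-3530\right) - -2 = -31770 + 2 = -31768$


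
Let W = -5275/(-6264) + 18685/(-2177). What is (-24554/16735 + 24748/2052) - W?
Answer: 8832919775753/481778024280 ≈ 18.334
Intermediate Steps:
W = -105559165/13636728 (W = -5275*(-1/6264) + 18685*(-1/2177) = 5275/6264 - 18685/2177 = -105559165/13636728 ≈ -7.7408)
(-24554/16735 + 24748/2052) - W = (-24554/16735 + 24748/2052) - 1*(-105559165/13636728) = (-24554*1/16735 + 24748*(1/2052)) + 105559165/13636728 = (-24554/16735 + 6187/513) + 105559165/13636728 = 90943243/8585055 + 105559165/13636728 = 8832919775753/481778024280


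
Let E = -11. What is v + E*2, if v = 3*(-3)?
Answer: -31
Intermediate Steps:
v = -9
v + E*2 = -9 - 11*2 = -9 - 22 = -31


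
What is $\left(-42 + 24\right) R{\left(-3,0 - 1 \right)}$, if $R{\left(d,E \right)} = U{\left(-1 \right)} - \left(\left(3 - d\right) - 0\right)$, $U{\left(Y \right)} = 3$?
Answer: $54$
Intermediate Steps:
$R{\left(d,E \right)} = d$ ($R{\left(d,E \right)} = 3 - \left(\left(3 - d\right) - 0\right) = 3 - \left(\left(3 - d\right) + 0\right) = 3 - \left(3 - d\right) = 3 + \left(-3 + d\right) = d$)
$\left(-42 + 24\right) R{\left(-3,0 - 1 \right)} = \left(-42 + 24\right) \left(-3\right) = \left(-18\right) \left(-3\right) = 54$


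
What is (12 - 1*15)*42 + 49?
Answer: -77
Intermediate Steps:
(12 - 1*15)*42 + 49 = (12 - 15)*42 + 49 = -3*42 + 49 = -126 + 49 = -77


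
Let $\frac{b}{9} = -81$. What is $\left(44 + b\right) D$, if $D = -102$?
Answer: $69870$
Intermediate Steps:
$b = -729$ ($b = 9 \left(-81\right) = -729$)
$\left(44 + b\right) D = \left(44 - 729\right) \left(-102\right) = \left(-685\right) \left(-102\right) = 69870$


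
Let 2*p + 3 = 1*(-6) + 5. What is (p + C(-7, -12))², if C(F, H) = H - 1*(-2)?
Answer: 144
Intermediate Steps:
C(F, H) = 2 + H (C(F, H) = H + 2 = 2 + H)
p = -2 (p = -3/2 + (1*(-6) + 5)/2 = -3/2 + (-6 + 5)/2 = -3/2 + (½)*(-1) = -3/2 - ½ = -2)
(p + C(-7, -12))² = (-2 + (2 - 12))² = (-2 - 10)² = (-12)² = 144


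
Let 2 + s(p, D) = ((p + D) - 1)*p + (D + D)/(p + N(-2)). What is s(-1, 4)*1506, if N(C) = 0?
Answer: -18072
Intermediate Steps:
s(p, D) = -2 + p*(-1 + D + p) + 2*D/p (s(p, D) = -2 + (((p + D) - 1)*p + (D + D)/(p + 0)) = -2 + (((D + p) - 1)*p + (2*D)/p) = -2 + ((-1 + D + p)*p + 2*D/p) = -2 + (p*(-1 + D + p) + 2*D/p) = -2 + p*(-1 + D + p) + 2*D/p)
s(-1, 4)*1506 = (-2 + (-1)² - 1*(-1) + 4*(-1) + 2*4/(-1))*1506 = (-2 + 1 + 1 - 4 + 2*4*(-1))*1506 = (-2 + 1 + 1 - 4 - 8)*1506 = -12*1506 = -18072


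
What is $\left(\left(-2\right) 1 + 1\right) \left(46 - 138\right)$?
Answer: $92$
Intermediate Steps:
$\left(\left(-2\right) 1 + 1\right) \left(46 - 138\right) = \left(-2 + 1\right) \left(-92\right) = \left(-1\right) \left(-92\right) = 92$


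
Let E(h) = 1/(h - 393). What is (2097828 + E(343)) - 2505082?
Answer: -20362701/50 ≈ -4.0725e+5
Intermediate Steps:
E(h) = 1/(-393 + h)
(2097828 + E(343)) - 2505082 = (2097828 + 1/(-393 + 343)) - 2505082 = (2097828 + 1/(-50)) - 2505082 = (2097828 - 1/50) - 2505082 = 104891399/50 - 2505082 = -20362701/50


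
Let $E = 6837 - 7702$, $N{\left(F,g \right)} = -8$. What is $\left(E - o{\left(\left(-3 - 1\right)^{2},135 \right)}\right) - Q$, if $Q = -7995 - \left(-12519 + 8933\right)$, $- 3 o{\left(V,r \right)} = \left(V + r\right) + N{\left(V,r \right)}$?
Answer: $\frac{10775}{3} \approx 3591.7$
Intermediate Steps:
$o{\left(V,r \right)} = \frac{8}{3} - \frac{V}{3} - \frac{r}{3}$ ($o{\left(V,r \right)} = - \frac{\left(V + r\right) - 8}{3} = - \frac{-8 + V + r}{3} = \frac{8}{3} - \frac{V}{3} - \frac{r}{3}$)
$Q = -4409$ ($Q = -7995 - -3586 = -7995 + 3586 = -4409$)
$E = -865$
$\left(E - o{\left(\left(-3 - 1\right)^{2},135 \right)}\right) - Q = \left(-865 - \left(\frac{8}{3} - \frac{\left(-3 - 1\right)^{2}}{3} - 45\right)\right) - -4409 = \left(-865 - \left(\frac{8}{3} - \frac{\left(-4\right)^{2}}{3} - 45\right)\right) + 4409 = \left(-865 - \left(\frac{8}{3} - \frac{16}{3} - 45\right)\right) + 4409 = \left(-865 - - \frac{143}{3}\right) + 4409 = \left(-865 + \frac{143}{3}\right) + 4409 = - \frac{2452}{3} + 4409 = \frac{10775}{3}$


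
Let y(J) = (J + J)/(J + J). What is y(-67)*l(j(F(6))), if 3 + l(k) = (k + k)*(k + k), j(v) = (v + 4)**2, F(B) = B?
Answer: 39997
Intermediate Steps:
y(J) = 1 (y(J) = (2*J)/((2*J)) = (2*J)*(1/(2*J)) = 1)
j(v) = (4 + v)**2
l(k) = -3 + 4*k**2 (l(k) = -3 + (k + k)*(k + k) = -3 + (2*k)*(2*k) = -3 + 4*k**2)
y(-67)*l(j(F(6))) = 1*(-3 + 4*((4 + 6)**2)**2) = 1*(-3 + 4*(10**2)**2) = 1*(-3 + 4*100**2) = 1*(-3 + 4*10000) = 1*(-3 + 40000) = 1*39997 = 39997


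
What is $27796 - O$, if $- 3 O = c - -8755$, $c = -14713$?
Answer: $25810$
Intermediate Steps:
$O = 1986$ ($O = - \frac{-14713 - -8755}{3} = - \frac{-14713 + 8755}{3} = \left(- \frac{1}{3}\right) \left(-5958\right) = 1986$)
$27796 - O = 27796 - 1986 = 25810$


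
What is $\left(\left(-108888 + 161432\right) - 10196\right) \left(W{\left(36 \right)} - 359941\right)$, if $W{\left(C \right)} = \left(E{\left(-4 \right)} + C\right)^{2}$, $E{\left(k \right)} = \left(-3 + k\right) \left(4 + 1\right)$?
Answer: $-15242739120$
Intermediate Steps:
$E{\left(k \right)} = -15 + 5 k$ ($E{\left(k \right)} = \left(-3 + k\right) 5 = -15 + 5 k$)
$W{\left(C \right)} = \left(-35 + C\right)^{2}$ ($W{\left(C \right)} = \left(\left(-15 + 5 \left(-4\right)\right) + C\right)^{2} = \left(\left(-15 - 20\right) + C\right)^{2} = \left(-35 + C\right)^{2}$)
$\left(\left(-108888 + 161432\right) - 10196\right) \left(W{\left(36 \right)} - 359941\right) = \left(\left(-108888 + 161432\right) - 10196\right) \left(\left(-35 + 36\right)^{2} - 359941\right) = \left(52544 - 10196\right) \left(1^{2} - 359941\right) = 42348 \left(1 - 359941\right) = 42348 \left(-359940\right) = -15242739120$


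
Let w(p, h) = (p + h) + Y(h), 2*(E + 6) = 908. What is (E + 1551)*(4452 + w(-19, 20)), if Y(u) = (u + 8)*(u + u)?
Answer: 11140427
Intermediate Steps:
E = 448 (E = -6 + (½)*908 = -6 + 454 = 448)
Y(u) = 2*u*(8 + u) (Y(u) = (8 + u)*(2*u) = 2*u*(8 + u))
w(p, h) = h + p + 2*h*(8 + h) (w(p, h) = (p + h) + 2*h*(8 + h) = (h + p) + 2*h*(8 + h) = h + p + 2*h*(8 + h))
(E + 1551)*(4452 + w(-19, 20)) = (448 + 1551)*(4452 + (20 - 19 + 2*20*(8 + 20))) = 1999*(4452 + (20 - 19 + 2*20*28)) = 1999*(4452 + (20 - 19 + 1120)) = 1999*(4452 + 1121) = 1999*5573 = 11140427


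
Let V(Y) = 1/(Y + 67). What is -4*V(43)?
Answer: -2/55 ≈ -0.036364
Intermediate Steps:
V(Y) = 1/(67 + Y)
-4*V(43) = -4/(67 + 43) = -4/110 = -4*1/110 = -2/55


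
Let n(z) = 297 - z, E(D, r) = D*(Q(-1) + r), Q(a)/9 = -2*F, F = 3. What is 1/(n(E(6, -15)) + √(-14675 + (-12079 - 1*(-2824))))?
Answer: 711/529451 - I*√23930/529451 ≈ 0.0013429 - 0.00029218*I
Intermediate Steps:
Q(a) = -54 (Q(a) = 9*(-2*3) = 9*(-6) = -54)
E(D, r) = D*(-54 + r)
1/(n(E(6, -15)) + √(-14675 + (-12079 - 1*(-2824)))) = 1/((297 - 6*(-54 - 15)) + √(-14675 + (-12079 - 1*(-2824)))) = 1/((297 - 6*(-69)) + √(-14675 + (-12079 + 2824))) = 1/((297 - 1*(-414)) + √(-14675 - 9255)) = 1/((297 + 414) + √(-23930)) = 1/(711 + I*√23930)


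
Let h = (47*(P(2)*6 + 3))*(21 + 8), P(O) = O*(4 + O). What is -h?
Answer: -102225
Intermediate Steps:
h = 102225 (h = (47*((2*(4 + 2))*6 + 3))*(21 + 8) = (47*((2*6)*6 + 3))*29 = (47*(12*6 + 3))*29 = (47*(72 + 3))*29 = (47*75)*29 = 3525*29 = 102225)
-h = -1*102225 = -102225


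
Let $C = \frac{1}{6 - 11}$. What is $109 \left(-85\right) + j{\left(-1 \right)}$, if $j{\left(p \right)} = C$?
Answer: $- \frac{46326}{5} \approx -9265.2$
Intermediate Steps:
$C = - \frac{1}{5}$ ($C = \frac{1}{-5} = - \frac{1}{5} \approx -0.2$)
$j{\left(p \right)} = - \frac{1}{5}$
$109 \left(-85\right) + j{\left(-1 \right)} = 109 \left(-85\right) - \frac{1}{5} = -9265 - \frac{1}{5} = - \frac{46326}{5}$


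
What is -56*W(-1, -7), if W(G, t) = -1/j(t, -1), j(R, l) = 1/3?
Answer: 168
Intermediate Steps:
j(R, l) = ⅓
W(G, t) = -3 (W(G, t) = -1/⅓ = -1*3 = -3)
-56*W(-1, -7) = -56*(-3) = 168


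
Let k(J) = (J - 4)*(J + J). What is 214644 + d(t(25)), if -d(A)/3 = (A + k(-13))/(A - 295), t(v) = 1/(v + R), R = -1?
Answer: 1519496703/7079 ≈ 2.1465e+5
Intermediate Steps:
k(J) = 2*J*(-4 + J) (k(J) = (-4 + J)*(2*J) = 2*J*(-4 + J))
t(v) = 1/(-1 + v) (t(v) = 1/(v - 1) = 1/(-1 + v))
d(A) = -3*(442 + A)/(-295 + A) (d(A) = -3*(A + 2*(-13)*(-4 - 13))/(A - 295) = -3*(A + 2*(-13)*(-17))/(-295 + A) = -3*(A + 442)/(-295 + A) = -3*(442 + A)/(-295 + A))
214644 + d(t(25)) = 214644 + 3*(-442 - 1/(-1 + 25))/(-295 + 1/(-1 + 25)) = 214644 + 3*(-442 - 1/24)/(-295 + 1/24) = 214644 + 3*(-442 - 1*1/24)/(-295 + 1/24) = 214644 + 3*(-442 - 1/24)/(-7079/24) = 214644 + 3*(-24/7079)*(-10609/24) = 214644 + 31827/7079 = 1519496703/7079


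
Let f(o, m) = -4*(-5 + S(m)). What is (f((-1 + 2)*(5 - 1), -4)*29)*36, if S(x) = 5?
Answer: 0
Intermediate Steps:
f(o, m) = 0 (f(o, m) = -4*(-5 + 5) = -4*0 = 0)
(f((-1 + 2)*(5 - 1), -4)*29)*36 = (0*29)*36 = 0*36 = 0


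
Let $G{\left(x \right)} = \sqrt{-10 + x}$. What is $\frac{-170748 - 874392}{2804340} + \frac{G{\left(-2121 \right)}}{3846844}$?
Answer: $- \frac{17419}{46739} + \frac{i \sqrt{2131}}{3846844} \approx -0.37269 + 1.2 \cdot 10^{-5} i$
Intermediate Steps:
$\frac{-170748 - 874392}{2804340} + \frac{G{\left(-2121 \right)}}{3846844} = \frac{-170748 - 874392}{2804340} + \frac{\sqrt{-10 - 2121}}{3846844} = \left(-1045140\right) \frac{1}{2804340} + \sqrt{-2131} \cdot \frac{1}{3846844} = - \frac{17419}{46739} + i \sqrt{2131} \cdot \frac{1}{3846844} = - \frac{17419}{46739} + \frac{i \sqrt{2131}}{3846844}$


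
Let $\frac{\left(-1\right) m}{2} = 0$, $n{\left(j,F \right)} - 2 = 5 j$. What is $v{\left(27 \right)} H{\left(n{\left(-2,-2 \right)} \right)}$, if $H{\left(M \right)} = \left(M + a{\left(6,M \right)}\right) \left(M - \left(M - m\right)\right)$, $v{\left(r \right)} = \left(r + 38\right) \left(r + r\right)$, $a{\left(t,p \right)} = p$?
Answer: $0$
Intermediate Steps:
$n{\left(j,F \right)} = 2 + 5 j$
$m = 0$ ($m = \left(-2\right) 0 = 0$)
$v{\left(r \right)} = 2 r \left(38 + r\right)$ ($v{\left(r \right)} = \left(38 + r\right) 2 r = 2 r \left(38 + r\right)$)
$H{\left(M \right)} = 0$ ($H{\left(M \right)} = \left(M + M\right) \left(M + \left(0 - M\right)\right) = 2 M \left(M - M\right) = 2 M 0 = 0$)
$v{\left(27 \right)} H{\left(n{\left(-2,-2 \right)} \right)} = 2 \cdot 27 \left(38 + 27\right) 0 = 2 \cdot 27 \cdot 65 \cdot 0 = 3510 \cdot 0 = 0$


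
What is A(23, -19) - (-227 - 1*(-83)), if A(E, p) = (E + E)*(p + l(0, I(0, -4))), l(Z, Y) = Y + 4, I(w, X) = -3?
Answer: -684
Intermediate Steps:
l(Z, Y) = 4 + Y
A(E, p) = 2*E*(1 + p) (A(E, p) = (E + E)*(p + (4 - 3)) = (2*E)*(p + 1) = (2*E)*(1 + p) = 2*E*(1 + p))
A(23, -19) - (-227 - 1*(-83)) = 2*23*(1 - 19) - (-227 - 1*(-83)) = 2*23*(-18) - (-227 + 83) = -828 - 1*(-144) = -828 + 144 = -684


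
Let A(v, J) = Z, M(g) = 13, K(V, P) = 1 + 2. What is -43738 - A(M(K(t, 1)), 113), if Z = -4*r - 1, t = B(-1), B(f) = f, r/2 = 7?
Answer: -43681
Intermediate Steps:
r = 14 (r = 2*7 = 14)
t = -1
K(V, P) = 3
Z = -57 (Z = -4*14 - 1 = -56 - 1 = -57)
A(v, J) = -57
-43738 - A(M(K(t, 1)), 113) = -43738 - 1*(-57) = -43738 + 57 = -43681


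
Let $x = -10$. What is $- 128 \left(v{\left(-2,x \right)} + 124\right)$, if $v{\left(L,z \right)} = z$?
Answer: $-14592$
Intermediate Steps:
$- 128 \left(v{\left(-2,x \right)} + 124\right) = - 128 \left(-10 + 124\right) = \left(-128\right) 114 = -14592$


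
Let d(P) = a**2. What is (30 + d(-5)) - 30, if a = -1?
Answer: 1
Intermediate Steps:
d(P) = 1 (d(P) = (-1)**2 = 1)
(30 + d(-5)) - 30 = (30 + 1) - 30 = 31 - 30 = 1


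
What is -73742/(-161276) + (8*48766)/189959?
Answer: 38463119953/15317913842 ≈ 2.5110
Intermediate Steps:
-73742/(-161276) + (8*48766)/189959 = -73742*(-1/161276) + 390128*(1/189959) = 36871/80638 + 390128/189959 = 38463119953/15317913842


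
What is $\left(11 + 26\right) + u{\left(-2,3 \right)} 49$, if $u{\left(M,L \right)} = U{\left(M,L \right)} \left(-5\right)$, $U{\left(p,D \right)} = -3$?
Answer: $772$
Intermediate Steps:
$u{\left(M,L \right)} = 15$ ($u{\left(M,L \right)} = \left(-3\right) \left(-5\right) = 15$)
$\left(11 + 26\right) + u{\left(-2,3 \right)} 49 = \left(11 + 26\right) + 15 \cdot 49 = 37 + 735 = 772$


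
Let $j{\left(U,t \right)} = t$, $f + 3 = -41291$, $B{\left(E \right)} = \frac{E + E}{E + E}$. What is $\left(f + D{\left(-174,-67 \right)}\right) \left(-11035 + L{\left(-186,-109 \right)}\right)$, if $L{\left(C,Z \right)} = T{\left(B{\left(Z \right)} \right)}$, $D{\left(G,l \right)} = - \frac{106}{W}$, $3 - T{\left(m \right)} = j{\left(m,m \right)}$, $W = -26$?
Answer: $\frac{5922172377}{13} \approx 4.5555 \cdot 10^{8}$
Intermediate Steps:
$B{\left(E \right)} = 1$ ($B{\left(E \right)} = \frac{2 E}{2 E} = 2 E \frac{1}{2 E} = 1$)
$f = -41294$ ($f = -3 - 41291 = -41294$)
$T{\left(m \right)} = 3 - m$
$D{\left(G,l \right)} = \frac{53}{13}$ ($D{\left(G,l \right)} = - \frac{106}{-26} = \left(-106\right) \left(- \frac{1}{26}\right) = \frac{53}{13}$)
$L{\left(C,Z \right)} = 2$ ($L{\left(C,Z \right)} = 3 - 1 = 2$)
$\left(f + D{\left(-174,-67 \right)}\right) \left(-11035 + L{\left(-186,-109 \right)}\right) = \left(-41294 + \frac{53}{13}\right) \left(-11035 + 2\right) = \left(- \frac{536769}{13}\right) \left(-11033\right) = \frac{5922172377}{13}$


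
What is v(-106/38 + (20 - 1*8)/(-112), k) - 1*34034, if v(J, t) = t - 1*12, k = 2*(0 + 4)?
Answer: -34038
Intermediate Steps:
k = 8 (k = 2*4 = 8)
v(J, t) = -12 + t (v(J, t) = t - 12 = -12 + t)
v(-106/38 + (20 - 1*8)/(-112), k) - 1*34034 = (-12 + 8) - 1*34034 = -4 - 34034 = -34038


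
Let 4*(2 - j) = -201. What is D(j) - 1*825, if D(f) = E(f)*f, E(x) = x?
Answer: 30481/16 ≈ 1905.1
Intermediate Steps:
j = 209/4 (j = 2 - 1/4*(-201) = 2 + 201/4 = 209/4 ≈ 52.250)
D(f) = f**2 (D(f) = f*f = f**2)
D(j) - 1*825 = (209/4)**2 - 1*825 = 43681/16 - 825 = 30481/16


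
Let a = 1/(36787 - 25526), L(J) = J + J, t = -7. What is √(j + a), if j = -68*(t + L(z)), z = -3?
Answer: 5*√4484006329/11261 ≈ 29.732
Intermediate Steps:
L(J) = 2*J
a = 1/11261 ≈ 8.8802e-5
j = 884 (j = -68*(-7 + 2*(-3)) = -68*(-7 - 6) = -68*(-13) = 884)
√(j + a) = √(884 + 1/11261) = √(9954725/11261) = 5*√4484006329/11261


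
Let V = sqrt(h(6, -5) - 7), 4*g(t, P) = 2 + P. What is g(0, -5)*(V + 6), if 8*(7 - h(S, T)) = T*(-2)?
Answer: -9/2 - 3*I*sqrt(5)/8 ≈ -4.5 - 0.83853*I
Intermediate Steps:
h(S, T) = 7 + T/4 (h(S, T) = 7 - T*(-2)/8 = 7 - (-1)*T/4 = 7 + T/4)
g(t, P) = 1/2 + P/4 (g(t, P) = (2 + P)/4 = 1/2 + P/4)
V = I*sqrt(5)/2 (V = sqrt((7 + (1/4)*(-5)) - 7) = sqrt((7 - 5/4) - 7) = sqrt(23/4 - 7) = sqrt(-5/4) = I*sqrt(5)/2 ≈ 1.118*I)
g(0, -5)*(V + 6) = (1/2 + (1/4)*(-5))*(I*sqrt(5)/2 + 6) = (1/2 - 5/4)*(6 + I*sqrt(5)/2) = -3*(6 + I*sqrt(5)/2)/4 = -9/2 - 3*I*sqrt(5)/8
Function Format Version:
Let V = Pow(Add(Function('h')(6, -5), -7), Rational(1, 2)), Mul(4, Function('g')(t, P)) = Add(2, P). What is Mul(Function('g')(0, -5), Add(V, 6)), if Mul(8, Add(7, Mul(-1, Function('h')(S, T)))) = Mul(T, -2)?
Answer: Add(Rational(-9, 2), Mul(Rational(-3, 8), I, Pow(5, Rational(1, 2)))) ≈ Add(-4.5000, Mul(-0.83853, I))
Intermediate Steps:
Function('h')(S, T) = Add(7, Mul(Rational(1, 4), T)) (Function('h')(S, T) = Add(7, Mul(Rational(-1, 8), Mul(T, -2))) = Add(7, Mul(Rational(-1, 8), Mul(-2, T))) = Add(7, Mul(Rational(1, 4), T)))
Function('g')(t, P) = Add(Rational(1, 2), Mul(Rational(1, 4), P)) (Function('g')(t, P) = Mul(Rational(1, 4), Add(2, P)) = Add(Rational(1, 2), Mul(Rational(1, 4), P)))
V = Mul(Rational(1, 2), I, Pow(5, Rational(1, 2))) (V = Pow(Add(Add(7, Mul(Rational(1, 4), -5)), -7), Rational(1, 2)) = Pow(Add(Add(7, Rational(-5, 4)), -7), Rational(1, 2)) = Pow(Add(Rational(23, 4), -7), Rational(1, 2)) = Pow(Rational(-5, 4), Rational(1, 2)) = Mul(Rational(1, 2), I, Pow(5, Rational(1, 2))) ≈ Mul(1.1180, I))
Mul(Function('g')(0, -5), Add(V, 6)) = Mul(Add(Rational(1, 2), Mul(Rational(1, 4), -5)), Add(Mul(Rational(1, 2), I, Pow(5, Rational(1, 2))), 6)) = Mul(Add(Rational(1, 2), Rational(-5, 4)), Add(6, Mul(Rational(1, 2), I, Pow(5, Rational(1, 2))))) = Mul(Rational(-3, 4), Add(6, Mul(Rational(1, 2), I, Pow(5, Rational(1, 2))))) = Add(Rational(-9, 2), Mul(Rational(-3, 8), I, Pow(5, Rational(1, 2))))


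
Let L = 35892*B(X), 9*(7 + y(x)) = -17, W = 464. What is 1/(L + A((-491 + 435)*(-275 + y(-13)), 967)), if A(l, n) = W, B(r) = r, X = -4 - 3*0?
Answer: -1/143104 ≈ -6.9879e-6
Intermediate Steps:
X = -4 (X = -4 + 0 = -4)
y(x) = -80/9 (y(x) = -7 + (⅑)*(-17) = -7 - 17/9 = -80/9)
A(l, n) = 464
L = -143568 (L = 35892*(-4) = -143568)
1/(L + A((-491 + 435)*(-275 + y(-13)), 967)) = 1/(-143568 + 464) = 1/(-143104) = -1/143104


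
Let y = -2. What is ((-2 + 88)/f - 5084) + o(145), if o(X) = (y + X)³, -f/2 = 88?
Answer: 256882781/88 ≈ 2.9191e+6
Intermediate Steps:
f = -176 (f = -2*88 = -176)
o(X) = (-2 + X)³
((-2 + 88)/f - 5084) + o(145) = ((-2 + 88)/(-176) - 5084) + (-2 + 145)³ = (86*(-1/176) - 5084) + 143³ = (-43/88 - 5084) + 2924207 = -447435/88 + 2924207 = 256882781/88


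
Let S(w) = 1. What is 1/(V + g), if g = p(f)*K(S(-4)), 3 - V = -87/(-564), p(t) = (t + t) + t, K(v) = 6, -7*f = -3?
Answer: 1316/13897 ≈ 0.094697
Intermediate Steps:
f = 3/7 (f = -⅐*(-3) = 3/7 ≈ 0.42857)
p(t) = 3*t (p(t) = 2*t + t = 3*t)
V = 535/188 (V = 3 - (-87)/(-564) = 3 - (-87)*(-1)/564 = 3 - 1*29/188 = 3 - 29/188 = 535/188 ≈ 2.8457)
g = 54/7 (g = (3*(3/7))*6 = (9/7)*6 = 54/7 ≈ 7.7143)
1/(V + g) = 1/(535/188 + 54/7) = 1/(13897/1316) = 1316/13897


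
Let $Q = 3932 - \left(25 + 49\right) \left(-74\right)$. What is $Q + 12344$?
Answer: $21752$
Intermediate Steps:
$Q = 9408$ ($Q = 3932 - 74 \left(-74\right) = 3932 - -5476 = 3932 + 5476 = 9408$)
$Q + 12344 = 9408 + 12344 = 21752$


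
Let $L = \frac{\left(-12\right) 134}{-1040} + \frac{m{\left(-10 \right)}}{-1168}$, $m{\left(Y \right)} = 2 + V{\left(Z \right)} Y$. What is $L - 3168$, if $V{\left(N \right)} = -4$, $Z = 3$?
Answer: $- \frac{120199953}{37960} \approx -3166.5$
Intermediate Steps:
$m{\left(Y \right)} = 2 - 4 Y$
$L = \frac{57327}{37960}$ ($L = \frac{\left(-12\right) 134}{-1040} + \frac{2 - -40}{-1168} = \left(-1608\right) \left(- \frac{1}{1040}\right) + \left(2 + 40\right) \left(- \frac{1}{1168}\right) = \frac{201}{130} + 42 \left(- \frac{1}{1168}\right) = \frac{201}{130} - \frac{21}{584} = \frac{57327}{37960} \approx 1.5102$)
$L - 3168 = \frac{57327}{37960} - 3168 = - \frac{120199953}{37960}$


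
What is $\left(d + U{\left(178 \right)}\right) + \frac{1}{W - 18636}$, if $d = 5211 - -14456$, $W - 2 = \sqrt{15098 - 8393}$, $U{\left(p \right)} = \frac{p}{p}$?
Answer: $\frac{6829108210034}{347219251} - \frac{3 \sqrt{745}}{347219251} \approx 19668.0$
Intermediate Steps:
$U{\left(p \right)} = 1$
$W = 2 + 3 \sqrt{745}$ ($W = 2 + \sqrt{15098 - 8393} = 2 + \sqrt{6705} = 2 + 3 \sqrt{745} \approx 83.884$)
$d = 19667$ ($d = 5211 + 14456 = 19667$)
$\left(d + U{\left(178 \right)}\right) + \frac{1}{W - 18636} = \left(19667 + 1\right) + \frac{1}{\left(2 + 3 \sqrt{745}\right) - 18636} = 19668 + \frac{1}{-18634 + 3 \sqrt{745}}$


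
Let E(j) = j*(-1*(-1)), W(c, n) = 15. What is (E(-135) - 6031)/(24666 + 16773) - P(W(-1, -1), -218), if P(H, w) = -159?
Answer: 6582635/41439 ≈ 158.85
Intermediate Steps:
E(j) = j (E(j) = j*1 = j)
(E(-135) - 6031)/(24666 + 16773) - P(W(-1, -1), -218) = (-135 - 6031)/(24666 + 16773) - 1*(-159) = -6166/41439 + 159 = 6582635/41439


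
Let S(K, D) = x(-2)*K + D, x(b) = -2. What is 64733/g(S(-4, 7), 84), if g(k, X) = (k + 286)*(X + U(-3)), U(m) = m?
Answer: 64733/24381 ≈ 2.6551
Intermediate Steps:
S(K, D) = D - 2*K (S(K, D) = -2*K + D = D - 2*K)
g(k, X) = (-3 + X)*(286 + k) (g(k, X) = (k + 286)*(X - 3) = (286 + k)*(-3 + X) = (-3 + X)*(286 + k))
64733/g(S(-4, 7), 84) = 64733/(-858 - 3*(7 - 2*(-4)) + 286*84 + 84*(7 - 2*(-4))) = 64733/(-858 - 3*(7 + 8) + 24024 + 84*(7 + 8)) = 64733/(-858 - 3*15 + 24024 + 84*15) = 64733/(-858 - 45 + 24024 + 1260) = 64733/24381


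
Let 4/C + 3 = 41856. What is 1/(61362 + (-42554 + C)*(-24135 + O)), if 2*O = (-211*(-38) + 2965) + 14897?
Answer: 41853/19941003770596 ≈ 2.0988e-9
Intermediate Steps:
C = 4/41853 (C = 4/(-3 + 41856) = 4/41853 ≈ 9.5573e-5)
O = 12940 (O = ((-211*(-38) + 2965) + 14897)/2 = ((8018 + 2965) + 14897)/2 = (10983 + 14897)/2 = (1/2)*25880 = 12940)
1/(61362 + (-42554 + C)*(-24135 + O)) = 1/(61362 + (-42554 + 4/41853)*(-24135 + 12940)) = 1/(61362 - 1781012558/41853*(-11195)) = 1/(61362 + 19938435586810/41853) = 1/(19941003770596/41853) = 41853/19941003770596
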